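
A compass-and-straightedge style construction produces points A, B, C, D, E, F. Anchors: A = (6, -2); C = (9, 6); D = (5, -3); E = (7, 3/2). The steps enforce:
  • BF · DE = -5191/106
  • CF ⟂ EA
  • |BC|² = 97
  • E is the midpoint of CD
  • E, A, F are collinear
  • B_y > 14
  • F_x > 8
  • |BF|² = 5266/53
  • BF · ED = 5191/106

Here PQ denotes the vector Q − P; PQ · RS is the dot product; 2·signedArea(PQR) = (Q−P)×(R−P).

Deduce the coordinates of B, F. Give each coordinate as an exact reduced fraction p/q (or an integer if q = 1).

B = (13, 15)
F = (442/53, 328/53)

1. F_x = 442/53  [E, A, F are collinear ∩ CF ⟂ EA]
2. F_y = 328/53  [E, A, F are collinear ∩ CF ⟂ EA]
   → F = (442/53, 328/53)
3. B_x = 13  [line 2·x + 9/2·y + -187/2 = 0 ∩ |BC|² = 97]
4. B_y = 15  [line 2·x + 9/2·y + -187/2 = 0 ∩ |BC|² = 97]
   → B = (13, 15)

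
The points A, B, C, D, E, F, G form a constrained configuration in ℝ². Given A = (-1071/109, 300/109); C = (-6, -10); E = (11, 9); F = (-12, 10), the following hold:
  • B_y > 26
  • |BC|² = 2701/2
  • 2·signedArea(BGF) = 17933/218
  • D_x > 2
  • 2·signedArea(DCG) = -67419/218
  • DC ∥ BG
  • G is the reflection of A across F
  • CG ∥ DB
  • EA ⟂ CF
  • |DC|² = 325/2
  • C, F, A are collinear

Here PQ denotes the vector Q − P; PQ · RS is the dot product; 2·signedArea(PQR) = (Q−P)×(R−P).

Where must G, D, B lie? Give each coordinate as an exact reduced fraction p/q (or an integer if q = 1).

B = (-1237/218, 5831/218)
D = (5/2, -1/2)
G = (-1545/109, 1880/109)

1. G_x = -1545/109  [G is the reflection of A across F]
2. G_y = 1880/109  [G is the reflection of A across F]
   → G = (-1545/109, 1880/109)
3. B_x = -1237/218  [line 790/109·x + 237/109·y + -3713/218 = 0 ∩ |BC|² = 2701/2]
4. B_y = 5831/218  [line 790/109·x + 237/109·y + -3713/218 = 0 ∩ |BC|² = 2701/2]
   → B = (-1237/218, 5831/218)
5. D_x = 5/2  [2·signedArea(DCG) = -67419/218 ∩ DC ∥ BG]
6. D_y = -1/2  [2·signedArea(DCG) = -67419/218 ∩ DC ∥ BG]
   → D = (5/2, -1/2)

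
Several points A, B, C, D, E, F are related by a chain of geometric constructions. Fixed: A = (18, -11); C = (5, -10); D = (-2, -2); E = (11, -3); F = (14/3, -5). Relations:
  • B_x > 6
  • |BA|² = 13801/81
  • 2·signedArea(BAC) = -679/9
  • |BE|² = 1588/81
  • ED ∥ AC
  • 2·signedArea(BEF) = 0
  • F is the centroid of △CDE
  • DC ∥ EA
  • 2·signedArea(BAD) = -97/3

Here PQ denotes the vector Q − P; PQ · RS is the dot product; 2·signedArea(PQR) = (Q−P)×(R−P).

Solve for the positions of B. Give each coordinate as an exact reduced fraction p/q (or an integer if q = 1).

1. B_x = 61/9  [2·signedArea(BEF) = 0 ∩ 2·signedArea(BAC) = -679/9]
2. B_y = -13/3  [2·signedArea(BEF) = 0 ∩ 2·signedArea(BAC) = -679/9]
   → B = (61/9, -13/3)

B = (61/9, -13/3)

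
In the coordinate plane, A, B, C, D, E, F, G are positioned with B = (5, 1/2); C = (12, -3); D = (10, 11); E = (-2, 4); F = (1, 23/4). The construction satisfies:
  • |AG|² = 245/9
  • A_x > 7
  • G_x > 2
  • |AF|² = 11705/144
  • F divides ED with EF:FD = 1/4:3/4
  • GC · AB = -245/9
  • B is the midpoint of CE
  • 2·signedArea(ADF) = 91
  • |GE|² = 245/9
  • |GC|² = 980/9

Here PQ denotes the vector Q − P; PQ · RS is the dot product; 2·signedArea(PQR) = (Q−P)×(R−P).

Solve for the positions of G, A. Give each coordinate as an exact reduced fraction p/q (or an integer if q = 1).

1. A_x = 22/3  [line 21/4·x + -9·y + -89/2 = 0 ∩ |AF|² = 11705/144]
2. A_y = -2/3  [line 21/4·x + -9·y + -89/2 = 0 ∩ |AF|² = 11705/144]
   → A = (22/3, -2/3)
3. G_x = 8/3  [line 7/3·x + -7/6·y + -77/18 = 0 ∩ |GC|² = 980/9]
4. G_y = 5/3  [line 7/3·x + -7/6·y + -77/18 = 0 ∩ |GC|² = 980/9]
   → G = (8/3, 5/3)

A = (22/3, -2/3)
G = (8/3, 5/3)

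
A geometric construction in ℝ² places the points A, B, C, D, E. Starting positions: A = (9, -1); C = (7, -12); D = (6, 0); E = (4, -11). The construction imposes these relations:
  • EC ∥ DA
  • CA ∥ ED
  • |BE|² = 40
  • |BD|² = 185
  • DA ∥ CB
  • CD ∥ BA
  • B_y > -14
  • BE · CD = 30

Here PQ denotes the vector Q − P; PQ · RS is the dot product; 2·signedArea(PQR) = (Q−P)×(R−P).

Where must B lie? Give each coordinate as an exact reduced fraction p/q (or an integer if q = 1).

1. B_x = 10  [CD ∥ BA ∩ DA ∥ CB]
2. B_y = -13  [CD ∥ BA ∩ DA ∥ CB]
   → B = (10, -13)

B = (10, -13)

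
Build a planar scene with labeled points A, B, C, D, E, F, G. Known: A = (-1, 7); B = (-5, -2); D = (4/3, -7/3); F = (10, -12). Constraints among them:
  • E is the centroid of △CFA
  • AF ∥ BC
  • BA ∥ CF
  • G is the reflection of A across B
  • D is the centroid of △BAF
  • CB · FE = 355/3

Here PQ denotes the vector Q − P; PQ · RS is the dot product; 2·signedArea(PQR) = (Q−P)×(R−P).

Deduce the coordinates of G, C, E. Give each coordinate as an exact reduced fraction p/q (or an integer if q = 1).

1. G_x = -9  [G is the reflection of A across B]
2. G_y = -11  [G is the reflection of A across B]
   → G = (-9, -11)
3. C_x = 6  [BA ∥ CF ∩ AF ∥ BC]
4. C_y = -21  [BA ∥ CF ∩ AF ∥ BC]
   → C = (6, -21)
5. E_x = 5  [E is the centroid of △CFA]
6. E_y = -26/3  [E is the centroid of △CFA]
   → E = (5, -26/3)

C = (6, -21)
E = (5, -26/3)
G = (-9, -11)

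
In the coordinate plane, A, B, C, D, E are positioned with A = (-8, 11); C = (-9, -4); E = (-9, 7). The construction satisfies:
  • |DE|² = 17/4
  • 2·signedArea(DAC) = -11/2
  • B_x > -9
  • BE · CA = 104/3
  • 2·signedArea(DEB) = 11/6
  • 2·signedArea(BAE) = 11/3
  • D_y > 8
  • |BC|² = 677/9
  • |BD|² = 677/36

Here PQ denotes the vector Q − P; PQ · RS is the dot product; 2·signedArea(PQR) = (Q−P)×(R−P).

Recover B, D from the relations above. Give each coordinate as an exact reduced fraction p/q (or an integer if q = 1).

B = (-26/3, 14/3)
D = (-17/2, 9)

1. B_x = -26/3  [2·signedArea(BAE) = 11/3 ∩ BE · CA = 104/3]
2. B_y = 14/3  [2·signedArea(BAE) = 11/3 ∩ BE · CA = 104/3]
   → B = (-26/3, 14/3)
3. D_x = -17/2  [2·signedArea(DEB) = 11/6 ∩ 2·signedArea(DAC) = -11/2]
4. D_y = 9  [2·signedArea(DEB) = 11/6 ∩ 2·signedArea(DAC) = -11/2]
   → D = (-17/2, 9)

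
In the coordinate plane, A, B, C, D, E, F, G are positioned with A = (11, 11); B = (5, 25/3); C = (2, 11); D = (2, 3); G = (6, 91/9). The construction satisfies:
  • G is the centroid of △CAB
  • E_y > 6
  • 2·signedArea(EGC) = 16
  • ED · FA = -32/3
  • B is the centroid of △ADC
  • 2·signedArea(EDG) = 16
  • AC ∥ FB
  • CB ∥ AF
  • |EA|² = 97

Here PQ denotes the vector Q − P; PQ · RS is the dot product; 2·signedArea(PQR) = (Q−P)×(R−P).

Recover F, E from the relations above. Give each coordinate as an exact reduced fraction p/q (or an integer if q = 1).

E = (2, 7)
F = (14, 25/3)

1. F_x = 14  [AC ∥ FB ∩ CB ∥ AF]
2. F_y = 25/3  [AC ∥ FB ∩ CB ∥ AF]
   → F = (14, 25/3)
3. E_x = 2  [2·signedArea(EDG) = 16 ∩ ED · FA = -32/3]
4. E_y = 7  [2·signedArea(EDG) = 16 ∩ ED · FA = -32/3]
   → E = (2, 7)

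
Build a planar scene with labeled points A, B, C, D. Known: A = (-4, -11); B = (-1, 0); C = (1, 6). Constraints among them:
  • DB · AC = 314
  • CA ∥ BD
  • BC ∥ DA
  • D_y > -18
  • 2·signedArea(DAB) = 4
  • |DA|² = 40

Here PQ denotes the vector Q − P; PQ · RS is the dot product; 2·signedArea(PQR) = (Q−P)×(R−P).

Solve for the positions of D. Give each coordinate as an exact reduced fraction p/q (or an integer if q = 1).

D = (-6, -17)

1. D_x = -6  [BC ∥ DA ∩ CA ∥ BD]
2. D_y = -17  [BC ∥ DA ∩ CA ∥ BD]
   → D = (-6, -17)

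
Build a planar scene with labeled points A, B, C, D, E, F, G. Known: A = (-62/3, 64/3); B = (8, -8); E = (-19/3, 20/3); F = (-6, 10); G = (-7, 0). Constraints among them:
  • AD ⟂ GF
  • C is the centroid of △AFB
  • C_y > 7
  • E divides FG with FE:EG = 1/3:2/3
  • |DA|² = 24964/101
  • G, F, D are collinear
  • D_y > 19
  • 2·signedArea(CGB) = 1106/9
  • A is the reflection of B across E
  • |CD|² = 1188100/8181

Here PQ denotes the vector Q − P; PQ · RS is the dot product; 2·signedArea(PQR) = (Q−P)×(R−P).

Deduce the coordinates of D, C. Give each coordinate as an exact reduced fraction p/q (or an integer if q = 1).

C = (-56/9, 70/9)
D = (-1522/303, 5990/303)

1. D_x = -1522/303  [G, F, D are collinear ∩ AD ⟂ GF]
2. D_y = 5990/303  [G, F, D are collinear ∩ AD ⟂ GF]
   → D = (-1522/303, 5990/303)
3. C_x = -56/9  [C is the centroid of △AFB]
4. C_y = 70/9  [C is the centroid of △AFB]
   → C = (-56/9, 70/9)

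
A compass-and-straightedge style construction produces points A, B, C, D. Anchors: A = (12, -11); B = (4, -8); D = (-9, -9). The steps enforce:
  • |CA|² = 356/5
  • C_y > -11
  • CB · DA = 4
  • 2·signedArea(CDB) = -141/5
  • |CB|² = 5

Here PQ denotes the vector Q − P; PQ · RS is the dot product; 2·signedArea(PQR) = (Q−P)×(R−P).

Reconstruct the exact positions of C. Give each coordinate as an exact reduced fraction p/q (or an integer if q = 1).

C = (18/5, -51/5)

1. C_x = 18/5  [CB · DA = 4 ∩ 2·signedArea(CDB) = -141/5]
2. C_y = -51/5  [CB · DA = 4 ∩ 2·signedArea(CDB) = -141/5]
   → C = (18/5, -51/5)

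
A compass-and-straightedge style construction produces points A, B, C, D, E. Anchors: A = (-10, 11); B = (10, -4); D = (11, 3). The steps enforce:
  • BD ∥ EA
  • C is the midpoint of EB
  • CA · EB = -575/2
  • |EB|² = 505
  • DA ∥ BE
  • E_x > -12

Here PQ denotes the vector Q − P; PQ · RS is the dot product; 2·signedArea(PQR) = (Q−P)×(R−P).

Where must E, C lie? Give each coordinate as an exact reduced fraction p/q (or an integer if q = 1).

C = (-1/2, 0)
E = (-11, 4)

1. E_x = -11  [BD ∥ EA ∩ DA ∥ BE]
2. E_y = 4  [BD ∥ EA ∩ DA ∥ BE]
   → E = (-11, 4)
3. C_x = -1/2  [C is the midpoint of EB]
4. C_y = 0  [C is the midpoint of EB]
   → C = (-1/2, 0)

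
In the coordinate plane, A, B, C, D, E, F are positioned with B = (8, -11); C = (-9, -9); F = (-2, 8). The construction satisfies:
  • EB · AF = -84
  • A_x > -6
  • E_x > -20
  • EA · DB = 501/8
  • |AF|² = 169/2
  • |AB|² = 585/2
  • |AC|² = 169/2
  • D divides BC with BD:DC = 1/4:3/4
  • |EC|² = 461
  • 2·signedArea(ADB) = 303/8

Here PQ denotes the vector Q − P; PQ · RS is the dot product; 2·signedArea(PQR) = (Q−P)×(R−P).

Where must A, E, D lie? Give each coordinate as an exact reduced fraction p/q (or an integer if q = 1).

1. D_x = 15/4  [D divides BC with BD:DC = 1/4:3/4]
2. D_y = -21/2  [D divides BC with BD:DC = 1/4:3/4]
   → D = (15/4, -21/2)
3. A_x = -11/2  [line 1/2·x + 17/4·y + 39/8 = 0 ∩ |AC|² = 169/2]
4. A_y = -1/2  [line 1/2·x + 17/4·y + 39/8 = 0 ∩ |AC|² = 169/2]
   → A = (-11/2, -1/2)
5. E_x = -19  [EA · DB = 501/8 ∩ EB · AF = -84]
6. E_y = 10  [EA · DB = 501/8 ∩ EB · AF = -84]
   → E = (-19, 10)

A = (-11/2, -1/2)
D = (15/4, -21/2)
E = (-19, 10)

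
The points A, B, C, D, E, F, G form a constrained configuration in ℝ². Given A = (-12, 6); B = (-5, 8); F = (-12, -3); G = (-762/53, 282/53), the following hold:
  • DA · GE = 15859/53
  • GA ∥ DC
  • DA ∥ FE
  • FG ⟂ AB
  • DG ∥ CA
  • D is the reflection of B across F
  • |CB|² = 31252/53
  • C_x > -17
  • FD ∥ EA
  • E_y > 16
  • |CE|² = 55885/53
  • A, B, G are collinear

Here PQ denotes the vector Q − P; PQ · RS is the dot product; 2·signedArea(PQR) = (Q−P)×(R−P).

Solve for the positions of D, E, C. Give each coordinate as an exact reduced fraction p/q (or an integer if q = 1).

C = (-881/53, -706/53)
D = (-19, -14)
E = (-5, 17)

1. D_x = -19  [D is the reflection of B across F]
2. D_y = -14  [D is the reflection of B across F]
   → D = (-19, -14)
3. E_x = -5  [FD ∥ EA ∩ DA ∥ FE]
4. E_y = 17  [FD ∥ EA ∩ DA ∥ FE]
   → E = (-5, 17)
5. C_x = -881/53  [DG ∥ CA ∩ GA ∥ DC]
6. C_y = -706/53  [DG ∥ CA ∩ GA ∥ DC]
   → C = (-881/53, -706/53)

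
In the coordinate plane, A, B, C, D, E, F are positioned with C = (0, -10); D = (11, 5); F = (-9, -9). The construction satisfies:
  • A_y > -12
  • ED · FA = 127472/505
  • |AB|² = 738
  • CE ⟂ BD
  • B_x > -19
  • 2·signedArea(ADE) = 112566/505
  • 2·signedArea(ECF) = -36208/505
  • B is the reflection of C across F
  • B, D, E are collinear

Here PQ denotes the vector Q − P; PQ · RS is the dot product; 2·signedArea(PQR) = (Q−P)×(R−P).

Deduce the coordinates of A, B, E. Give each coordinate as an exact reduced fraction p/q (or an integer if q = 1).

A = (9, -11)
B = (-18, -8)
E = (-1898/505, -816/505)

1. B_x = -18  [B is the reflection of C across F]
2. B_y = -8  [B is the reflection of C across F]
   → B = (-18, -8)
3. E_x = -1898/505  [B, D, E are collinear ∩ CE ⟂ BD]
4. E_y = -816/505  [B, D, E are collinear ∩ CE ⟂ BD]
   → E = (-1898/505, -816/505)
5. A_x = 9  [2·signedArea(ADE) = 112566/505 ∩ ED · FA = 127472/505]
6. A_y = -11  [2·signedArea(ADE) = 112566/505 ∩ ED · FA = 127472/505]
   → A = (9, -11)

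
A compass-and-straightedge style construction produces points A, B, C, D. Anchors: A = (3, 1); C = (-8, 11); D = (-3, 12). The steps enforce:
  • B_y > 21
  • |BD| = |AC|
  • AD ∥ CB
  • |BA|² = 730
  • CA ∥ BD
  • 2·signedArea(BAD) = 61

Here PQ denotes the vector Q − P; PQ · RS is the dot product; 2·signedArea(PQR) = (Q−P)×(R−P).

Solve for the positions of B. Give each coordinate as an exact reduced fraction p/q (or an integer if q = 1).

1. B_x = -14  [CA ∥ BD ∩ AD ∥ CB]
2. B_y = 22  [CA ∥ BD ∩ AD ∥ CB]
   → B = (-14, 22)

B = (-14, 22)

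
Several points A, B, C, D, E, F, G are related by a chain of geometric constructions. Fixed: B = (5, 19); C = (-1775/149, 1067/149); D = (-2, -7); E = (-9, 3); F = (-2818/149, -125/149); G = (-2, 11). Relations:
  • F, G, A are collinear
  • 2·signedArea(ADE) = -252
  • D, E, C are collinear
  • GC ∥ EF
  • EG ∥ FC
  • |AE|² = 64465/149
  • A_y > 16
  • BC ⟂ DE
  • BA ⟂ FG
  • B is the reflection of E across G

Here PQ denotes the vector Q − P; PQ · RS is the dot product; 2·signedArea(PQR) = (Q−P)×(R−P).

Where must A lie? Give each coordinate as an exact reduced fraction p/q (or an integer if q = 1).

1. A_x = 962/149  [F, G, A are collinear ∩ BA ⟂ FG]
2. A_y = 2521/149  [F, G, A are collinear ∩ BA ⟂ FG]
   → A = (962/149, 2521/149)

A = (962/149, 2521/149)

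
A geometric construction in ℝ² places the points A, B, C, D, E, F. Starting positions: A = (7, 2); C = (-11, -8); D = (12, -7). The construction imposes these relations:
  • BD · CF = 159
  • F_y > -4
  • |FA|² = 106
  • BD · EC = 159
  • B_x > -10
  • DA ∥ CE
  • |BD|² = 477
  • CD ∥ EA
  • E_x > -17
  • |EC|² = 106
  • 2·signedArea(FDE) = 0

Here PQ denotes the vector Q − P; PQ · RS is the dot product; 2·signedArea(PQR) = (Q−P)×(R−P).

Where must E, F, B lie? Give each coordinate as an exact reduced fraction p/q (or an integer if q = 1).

B = (-9, -1)
E = (-16, 1)
F = (-2, -3)

1. E_x = -16  [CD ∥ EA ∩ DA ∥ CE]
2. E_y = 1  [CD ∥ EA ∩ DA ∥ CE]
   → E = (-16, 1)
3. F_x = -2  [line -8·x + -28·y + -100 = 0 ∩ |FA|² = 106]
4. F_y = -3  [line -8·x + -28·y + -100 = 0 ∩ |FA|² = 106]
   → F = (-2, -3)
5. B_x = -9  [BD · EC = 159 ∩ BD · CF = 159]
6. B_y = -1  [BD · EC = 159 ∩ BD · CF = 159]
   → B = (-9, -1)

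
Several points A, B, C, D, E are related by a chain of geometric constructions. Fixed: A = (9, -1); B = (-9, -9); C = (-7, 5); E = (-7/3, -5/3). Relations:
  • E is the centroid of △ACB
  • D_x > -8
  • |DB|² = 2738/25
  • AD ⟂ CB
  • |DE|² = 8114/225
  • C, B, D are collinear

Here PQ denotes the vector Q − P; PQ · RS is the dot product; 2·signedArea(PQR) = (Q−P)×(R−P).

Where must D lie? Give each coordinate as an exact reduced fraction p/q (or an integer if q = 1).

D = (-188/25, 34/25)

1. D_x = -188/25  [C, B, D are collinear ∩ AD ⟂ CB]
2. D_y = 34/25  [C, B, D are collinear ∩ AD ⟂ CB]
   → D = (-188/25, 34/25)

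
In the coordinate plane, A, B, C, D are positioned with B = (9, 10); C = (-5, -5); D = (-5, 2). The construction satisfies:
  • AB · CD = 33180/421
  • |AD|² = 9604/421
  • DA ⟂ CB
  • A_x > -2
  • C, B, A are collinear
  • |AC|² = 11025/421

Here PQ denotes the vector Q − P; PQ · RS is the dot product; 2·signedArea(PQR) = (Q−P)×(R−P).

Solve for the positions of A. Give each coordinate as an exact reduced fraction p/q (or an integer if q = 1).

A = (-635/421, -530/421)

1. A_x = -635/421  [C, B, A are collinear ∩ DA ⟂ CB]
2. A_y = -530/421  [C, B, A are collinear ∩ DA ⟂ CB]
   → A = (-635/421, -530/421)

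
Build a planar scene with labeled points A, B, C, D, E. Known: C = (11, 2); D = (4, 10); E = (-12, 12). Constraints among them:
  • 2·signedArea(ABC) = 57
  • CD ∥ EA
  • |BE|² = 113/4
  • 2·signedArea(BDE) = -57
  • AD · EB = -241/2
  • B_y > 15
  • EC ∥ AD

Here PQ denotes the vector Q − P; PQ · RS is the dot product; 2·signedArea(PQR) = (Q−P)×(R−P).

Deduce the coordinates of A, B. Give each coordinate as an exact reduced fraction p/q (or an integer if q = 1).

A = (-19, 20)
B = (-31/2, 16)

1. A_x = -19  [EC ∥ AD ∩ CD ∥ EA]
2. A_y = 20  [EC ∥ AD ∩ CD ∥ EA]
   → A = (-19, 20)
3. B_x = -31/2  [2·signedArea(BDE) = -57 ∩ AD · EB = -241/2]
4. B_y = 16  [2·signedArea(BDE) = -57 ∩ AD · EB = -241/2]
   → B = (-31/2, 16)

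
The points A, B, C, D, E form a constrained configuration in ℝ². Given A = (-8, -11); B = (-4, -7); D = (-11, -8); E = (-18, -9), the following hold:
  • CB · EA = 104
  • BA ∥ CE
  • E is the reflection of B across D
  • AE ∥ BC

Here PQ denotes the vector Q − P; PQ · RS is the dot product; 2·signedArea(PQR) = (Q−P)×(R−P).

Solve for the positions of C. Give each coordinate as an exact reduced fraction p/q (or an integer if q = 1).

1. C_x = -14  [BA ∥ CE ∩ AE ∥ BC]
2. C_y = -5  [BA ∥ CE ∩ AE ∥ BC]
   → C = (-14, -5)

C = (-14, -5)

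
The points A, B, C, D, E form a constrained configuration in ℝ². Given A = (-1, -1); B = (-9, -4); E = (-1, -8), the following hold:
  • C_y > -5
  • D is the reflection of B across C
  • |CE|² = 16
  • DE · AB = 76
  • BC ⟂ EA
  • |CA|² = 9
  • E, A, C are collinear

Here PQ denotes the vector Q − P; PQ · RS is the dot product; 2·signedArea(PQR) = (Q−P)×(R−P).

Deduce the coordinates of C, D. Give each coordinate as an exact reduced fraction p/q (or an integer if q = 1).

C = (-1, -4)
D = (7, -4)

1. C_x = -1  [E, A, C are collinear ∩ BC ⟂ EA]
2. C_y = -4  [E, A, C are collinear ∩ BC ⟂ EA]
   → C = (-1, -4)
3. D_x = 7  [D is the reflection of B across C]
4. D_y = -4  [D is the reflection of B across C]
   → D = (7, -4)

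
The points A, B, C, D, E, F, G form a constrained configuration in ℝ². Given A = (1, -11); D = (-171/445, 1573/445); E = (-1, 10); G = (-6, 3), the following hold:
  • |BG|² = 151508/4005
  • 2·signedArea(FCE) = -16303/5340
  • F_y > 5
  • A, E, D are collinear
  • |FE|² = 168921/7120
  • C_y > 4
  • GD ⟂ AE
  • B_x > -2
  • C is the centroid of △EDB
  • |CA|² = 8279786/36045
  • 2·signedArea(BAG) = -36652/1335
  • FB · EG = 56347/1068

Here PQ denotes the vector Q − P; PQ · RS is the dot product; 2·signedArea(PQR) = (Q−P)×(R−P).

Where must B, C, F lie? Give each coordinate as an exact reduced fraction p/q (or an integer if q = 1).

1. B_x = -2396/1335  [line -14·x + -7·y + -47453/1335 = 0 ∩ |BG|² = 151508/4005]
2. B_y = -1987/1335  [line -14·x + -7·y + -47453/1335 = 0 ∩ |BG|² = 151508/4005]
   → B = (-2396/1335, -1987/1335)
3. C_x = -4244/4005  [C is the centroid of △EDB]
4. C_y = 16082/4005  [C is the centroid of △EDB]
   → C = (-4244/4005, 16082/4005)
5. F_x = -479/890  [2·signedArea(FCE) = -16303/5340 ∩ FB · EG = 56347/1068]
6. F_y = 9169/1780  [2·signedArea(FCE) = -16303/5340 ∩ FB · EG = 56347/1068]
   → F = (-479/890, 9169/1780)

B = (-2396/1335, -1987/1335)
C = (-4244/4005, 16082/4005)
F = (-479/890, 9169/1780)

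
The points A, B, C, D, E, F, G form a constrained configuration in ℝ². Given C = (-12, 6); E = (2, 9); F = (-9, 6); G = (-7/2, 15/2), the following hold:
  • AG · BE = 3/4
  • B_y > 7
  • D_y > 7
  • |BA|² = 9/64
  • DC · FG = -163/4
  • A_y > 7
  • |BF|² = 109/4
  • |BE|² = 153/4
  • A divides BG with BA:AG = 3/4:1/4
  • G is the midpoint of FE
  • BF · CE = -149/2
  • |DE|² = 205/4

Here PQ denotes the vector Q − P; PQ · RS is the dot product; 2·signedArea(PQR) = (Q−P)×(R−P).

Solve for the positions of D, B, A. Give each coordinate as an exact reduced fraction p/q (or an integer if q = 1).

A = (-29/8, 15/2)
B = (-4, 15/2)
D = (-5, 15/2)

1. D_x = -5  [line -11/2·x + -3/2·y + -65/4 = 0 ∩ |DE|² = 205/4]
2. D_y = 15/2  [line -11/2·x + -3/2·y + -65/4 = 0 ∩ |DE|² = 205/4]
   → D = (-5, 15/2)
3. B_x = -4  [line -14·x + -3·y + -67/2 = 0 ∩ |BF|² = 109/4]
4. B_y = 15/2  [line -14·x + -3·y + -67/2 = 0 ∩ |BF|² = 109/4]
   → B = (-4, 15/2)
5. A_x = -29/8  [A divides BG with BA:AG = 3/4:1/4]
6. A_y = 15/2  [A divides BG with BA:AG = 3/4:1/4]
   → A = (-29/8, 15/2)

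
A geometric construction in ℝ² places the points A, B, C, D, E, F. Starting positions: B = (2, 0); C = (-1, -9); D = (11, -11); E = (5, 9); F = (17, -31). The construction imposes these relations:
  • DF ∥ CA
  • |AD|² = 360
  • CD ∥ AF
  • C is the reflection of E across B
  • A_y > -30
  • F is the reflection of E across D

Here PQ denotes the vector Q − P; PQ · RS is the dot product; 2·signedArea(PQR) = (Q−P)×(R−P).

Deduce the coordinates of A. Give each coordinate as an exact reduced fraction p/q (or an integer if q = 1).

A = (5, -29)

1. A_x = 5  [CD ∥ AF ∩ DF ∥ CA]
2. A_y = -29  [CD ∥ AF ∩ DF ∥ CA]
   → A = (5, -29)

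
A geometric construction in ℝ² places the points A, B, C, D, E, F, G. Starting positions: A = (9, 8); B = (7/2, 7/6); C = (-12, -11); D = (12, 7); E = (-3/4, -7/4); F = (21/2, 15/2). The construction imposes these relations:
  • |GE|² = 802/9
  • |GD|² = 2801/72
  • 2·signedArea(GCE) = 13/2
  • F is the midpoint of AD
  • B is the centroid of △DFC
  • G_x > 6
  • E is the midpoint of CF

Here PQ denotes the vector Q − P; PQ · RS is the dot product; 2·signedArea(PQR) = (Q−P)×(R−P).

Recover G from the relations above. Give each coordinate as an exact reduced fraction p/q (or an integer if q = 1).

G = (25/4, 55/12)

1. G_x = 25/4  [line -37/4·x + 45/4·y + 25/4 = 0 ∩ |GE|² = 802/9]
2. G_y = 55/12  [line -37/4·x + 45/4·y + 25/4 = 0 ∩ |GE|² = 802/9]
   → G = (25/4, 55/12)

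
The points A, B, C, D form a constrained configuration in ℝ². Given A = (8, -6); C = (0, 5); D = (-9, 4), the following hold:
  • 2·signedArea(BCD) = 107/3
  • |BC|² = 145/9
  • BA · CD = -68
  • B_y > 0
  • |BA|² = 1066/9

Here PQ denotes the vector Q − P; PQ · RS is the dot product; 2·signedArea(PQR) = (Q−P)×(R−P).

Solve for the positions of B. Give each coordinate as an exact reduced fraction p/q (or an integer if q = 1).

1. B_x = -1/3  [2·signedArea(BCD) = 107/3 ∩ BA · CD = -68]
2. B_y = 1  [2·signedArea(BCD) = 107/3 ∩ BA · CD = -68]
   → B = (-1/3, 1)

B = (-1/3, 1)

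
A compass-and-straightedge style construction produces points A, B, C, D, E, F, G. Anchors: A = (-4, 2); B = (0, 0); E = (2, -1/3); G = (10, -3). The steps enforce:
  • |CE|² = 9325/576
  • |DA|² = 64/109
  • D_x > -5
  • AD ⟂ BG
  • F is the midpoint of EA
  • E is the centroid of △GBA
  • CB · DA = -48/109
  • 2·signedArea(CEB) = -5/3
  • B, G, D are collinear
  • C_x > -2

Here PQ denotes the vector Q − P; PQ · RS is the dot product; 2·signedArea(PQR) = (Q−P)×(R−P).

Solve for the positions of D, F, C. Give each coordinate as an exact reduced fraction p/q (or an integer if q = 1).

1. D_x = -460/109  [B, G, D are collinear ∩ AD ⟂ BG]
2. D_y = 138/109  [B, G, D are collinear ∩ AD ⟂ BG]
   → D = (-460/109, 138/109)
3. F_x = -1  [F is the midpoint of EA]
4. F_y = 5/6  [F is the midpoint of EA]
   → F = (-1, 5/6)
5. C_x = -7/4  [2·signedArea(CEB) = -5/3 ∩ CB · DA = -48/109]
6. C_y = 9/8  [2·signedArea(CEB) = -5/3 ∩ CB · DA = -48/109]
   → C = (-7/4, 9/8)

C = (-7/4, 9/8)
D = (-460/109, 138/109)
F = (-1, 5/6)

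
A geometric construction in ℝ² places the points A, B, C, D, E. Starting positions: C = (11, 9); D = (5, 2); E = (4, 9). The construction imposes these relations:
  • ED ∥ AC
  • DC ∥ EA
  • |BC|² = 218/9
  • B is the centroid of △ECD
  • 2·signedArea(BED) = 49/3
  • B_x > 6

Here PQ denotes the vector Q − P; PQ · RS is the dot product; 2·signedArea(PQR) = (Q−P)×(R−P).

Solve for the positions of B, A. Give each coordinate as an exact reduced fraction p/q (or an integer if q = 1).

A = (10, 16)
B = (20/3, 20/3)

1. B_x = 20/3  [B is the centroid of △ECD]
2. B_y = 20/3  [B is the centroid of △ECD]
   → B = (20/3, 20/3)
3. A_x = 10  [ED ∥ AC ∩ DC ∥ EA]
4. A_y = 16  [ED ∥ AC ∩ DC ∥ EA]
   → A = (10, 16)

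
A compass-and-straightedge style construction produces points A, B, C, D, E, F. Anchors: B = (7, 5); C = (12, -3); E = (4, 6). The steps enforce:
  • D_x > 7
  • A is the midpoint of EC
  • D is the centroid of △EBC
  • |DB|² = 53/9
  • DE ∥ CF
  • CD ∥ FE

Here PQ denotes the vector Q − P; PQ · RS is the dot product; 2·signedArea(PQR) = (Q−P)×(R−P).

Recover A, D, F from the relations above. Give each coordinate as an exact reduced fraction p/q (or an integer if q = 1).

1. A_x = 8  [A is the midpoint of EC]
2. A_y = 3/2  [A is the midpoint of EC]
   → A = (8, 3/2)
3. D_x = 23/3  [D is the centroid of △EBC]
4. D_y = 8/3  [D is the centroid of △EBC]
   → D = (23/3, 8/3)
5. F_x = 25/3  [CD ∥ FE ∩ DE ∥ CF]
6. F_y = 1/3  [CD ∥ FE ∩ DE ∥ CF]
   → F = (25/3, 1/3)

A = (8, 3/2)
D = (23/3, 8/3)
F = (25/3, 1/3)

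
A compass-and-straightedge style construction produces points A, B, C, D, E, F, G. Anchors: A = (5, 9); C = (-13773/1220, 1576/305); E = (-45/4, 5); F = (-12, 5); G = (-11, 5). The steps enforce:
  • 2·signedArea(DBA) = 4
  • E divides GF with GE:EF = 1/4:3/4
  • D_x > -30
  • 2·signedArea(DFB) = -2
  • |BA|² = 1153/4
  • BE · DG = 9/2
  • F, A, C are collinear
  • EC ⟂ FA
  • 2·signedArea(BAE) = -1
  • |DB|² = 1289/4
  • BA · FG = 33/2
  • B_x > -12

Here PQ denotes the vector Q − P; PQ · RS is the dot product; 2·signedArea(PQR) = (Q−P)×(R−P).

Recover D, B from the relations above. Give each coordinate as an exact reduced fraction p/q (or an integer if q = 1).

1. B_x = -23/2  [2·signedArea(BAE) = -1 ∩ BA · FG = 33/2]
2. B_y = 5  [2·signedArea(BAE) = -1 ∩ BA · FG = 33/2]
   → B = (-23/2, 5)
3. D_x = -29  [2·signedArea(DFB) = -2 ∩ 2·signedArea(DBA) = 4]
4. D_y = 1  [2·signedArea(DFB) = -2 ∩ 2·signedArea(DBA) = 4]
   → D = (-29, 1)

B = (-23/2, 5)
D = (-29, 1)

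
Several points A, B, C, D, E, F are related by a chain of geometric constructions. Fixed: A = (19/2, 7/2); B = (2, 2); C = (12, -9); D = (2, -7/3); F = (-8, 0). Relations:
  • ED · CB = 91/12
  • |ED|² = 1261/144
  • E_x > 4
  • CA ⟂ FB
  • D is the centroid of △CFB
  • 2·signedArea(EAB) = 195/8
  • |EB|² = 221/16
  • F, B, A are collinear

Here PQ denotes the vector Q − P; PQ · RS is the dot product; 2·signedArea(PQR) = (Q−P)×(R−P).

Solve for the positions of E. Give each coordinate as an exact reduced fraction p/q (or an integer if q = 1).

E = (9/2, -3/4)

1. E_x = 9/2  [ED · CB = 91/12 ∩ 2·signedArea(EAB) = 195/8]
2. E_y = -3/4  [ED · CB = 91/12 ∩ 2·signedArea(EAB) = 195/8]
   → E = (9/2, -3/4)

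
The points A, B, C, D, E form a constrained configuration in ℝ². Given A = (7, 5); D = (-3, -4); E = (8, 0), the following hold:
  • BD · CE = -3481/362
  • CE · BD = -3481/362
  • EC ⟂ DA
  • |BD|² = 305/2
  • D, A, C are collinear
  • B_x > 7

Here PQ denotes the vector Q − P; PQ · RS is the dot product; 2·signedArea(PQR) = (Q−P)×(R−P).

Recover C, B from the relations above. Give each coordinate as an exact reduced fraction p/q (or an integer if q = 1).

1. C_x = 917/181  [D, A, C are collinear ∩ EC ⟂ DA]
2. C_y = 590/181  [D, A, C are collinear ∩ EC ⟂ DA]
   → C = (917/181, 590/181)
3. B_x = 15/2  [line -531/181·x + 590/181·y + 5015/362 = 0 ∩ |BD|² = 305/2]
4. B_y = 5/2  [line -531/181·x + 590/181·y + 5015/362 = 0 ∩ |BD|² = 305/2]
   → B = (15/2, 5/2)

B = (15/2, 5/2)
C = (917/181, 590/181)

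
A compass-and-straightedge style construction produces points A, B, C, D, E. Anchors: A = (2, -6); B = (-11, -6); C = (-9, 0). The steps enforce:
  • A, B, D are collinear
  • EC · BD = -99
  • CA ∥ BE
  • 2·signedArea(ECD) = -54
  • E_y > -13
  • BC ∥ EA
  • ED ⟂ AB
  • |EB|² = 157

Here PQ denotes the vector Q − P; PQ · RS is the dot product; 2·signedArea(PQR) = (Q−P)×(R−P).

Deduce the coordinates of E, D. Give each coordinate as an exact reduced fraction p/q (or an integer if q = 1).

1. E_x = 0  [BC ∥ EA ∩ CA ∥ BE]
2. E_y = -12  [BC ∥ EA ∩ CA ∥ BE]
   → E = (0, -12)
3. D_x = 0  [A, B, D are collinear ∩ ED ⟂ AB]
4. D_y = -6  [A, B, D are collinear ∩ ED ⟂ AB]
   → D = (0, -6)

D = (0, -6)
E = (0, -12)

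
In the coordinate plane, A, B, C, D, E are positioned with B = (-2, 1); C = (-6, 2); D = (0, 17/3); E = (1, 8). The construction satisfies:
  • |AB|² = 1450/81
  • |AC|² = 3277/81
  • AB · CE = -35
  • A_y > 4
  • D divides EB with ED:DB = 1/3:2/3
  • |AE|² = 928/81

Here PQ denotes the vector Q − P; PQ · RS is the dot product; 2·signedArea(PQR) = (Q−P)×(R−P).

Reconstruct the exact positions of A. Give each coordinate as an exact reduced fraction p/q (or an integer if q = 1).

1. A_x = -1/3  [line -7·x + -6·y + 27 = 0 ∩ |AB|² = 1450/81]
2. A_y = 44/9  [line -7·x + -6·y + 27 = 0 ∩ |AB|² = 1450/81]
   → A = (-1/3, 44/9)

A = (-1/3, 44/9)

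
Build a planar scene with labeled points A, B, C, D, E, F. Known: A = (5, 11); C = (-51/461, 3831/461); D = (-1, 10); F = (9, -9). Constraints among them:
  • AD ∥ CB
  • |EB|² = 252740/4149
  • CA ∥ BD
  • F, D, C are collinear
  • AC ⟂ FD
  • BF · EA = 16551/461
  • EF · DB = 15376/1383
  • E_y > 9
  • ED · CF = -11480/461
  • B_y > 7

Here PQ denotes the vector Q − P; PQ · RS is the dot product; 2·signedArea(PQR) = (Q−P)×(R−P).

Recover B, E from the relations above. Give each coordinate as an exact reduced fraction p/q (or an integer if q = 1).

B = (-2817/461, 3370/461)
E = (1793/1383, 4504/461)

1. B_x = -2817/461  [CA ∥ BD ∩ AD ∥ CB]
2. B_y = 3370/461  [CA ∥ BD ∩ AD ∥ CB]
   → B = (-2817/461, 3370/461)
3. E_x = 1793/1383  [EF · DB = 15376/1383 ∩ BF · EA = 16551/461]
4. E_y = 4504/461  [EF · DB = 15376/1383 ∩ BF · EA = 16551/461]
   → E = (1793/1383, 4504/461)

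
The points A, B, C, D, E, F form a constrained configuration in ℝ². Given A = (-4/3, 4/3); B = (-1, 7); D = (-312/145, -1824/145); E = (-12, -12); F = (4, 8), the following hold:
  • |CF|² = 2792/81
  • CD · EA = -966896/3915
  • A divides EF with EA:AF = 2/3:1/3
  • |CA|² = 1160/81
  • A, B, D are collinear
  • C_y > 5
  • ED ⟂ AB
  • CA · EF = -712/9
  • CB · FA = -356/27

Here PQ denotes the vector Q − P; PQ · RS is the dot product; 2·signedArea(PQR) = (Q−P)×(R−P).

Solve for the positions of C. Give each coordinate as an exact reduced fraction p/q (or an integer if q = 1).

1. C_x = -10/9  [line 16/3·x + 20/3·y + -760/27 = 0 ∩ |CF|² = 2792/81]
2. C_y = 46/9  [line 16/3·x + 20/3·y + -760/27 = 0 ∩ |CF|² = 2792/81]
   → C = (-10/9, 46/9)

C = (-10/9, 46/9)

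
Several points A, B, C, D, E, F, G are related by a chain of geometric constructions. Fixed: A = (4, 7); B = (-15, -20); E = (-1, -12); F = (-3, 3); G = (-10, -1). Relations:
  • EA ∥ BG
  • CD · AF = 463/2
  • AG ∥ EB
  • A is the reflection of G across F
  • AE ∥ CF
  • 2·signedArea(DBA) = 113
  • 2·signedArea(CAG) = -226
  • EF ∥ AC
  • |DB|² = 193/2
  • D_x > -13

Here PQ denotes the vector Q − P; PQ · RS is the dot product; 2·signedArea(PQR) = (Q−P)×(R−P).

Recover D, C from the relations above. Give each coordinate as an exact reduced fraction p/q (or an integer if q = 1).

C = (2, 22)
D = (-25/2, -21/2)

1. D_x = -25/2  [line -27·x + 19·y + -138 = 0 ∩ |DB|² = 193/2]
2. D_y = -21/2  [line -27·x + 19·y + -138 = 0 ∩ |DB|² = 193/2]
   → D = (-25/2, -21/2)
3. C_x = 2  [AE ∥ CF ∩ EF ∥ AC]
4. C_y = 22  [AE ∥ CF ∩ EF ∥ AC]
   → C = (2, 22)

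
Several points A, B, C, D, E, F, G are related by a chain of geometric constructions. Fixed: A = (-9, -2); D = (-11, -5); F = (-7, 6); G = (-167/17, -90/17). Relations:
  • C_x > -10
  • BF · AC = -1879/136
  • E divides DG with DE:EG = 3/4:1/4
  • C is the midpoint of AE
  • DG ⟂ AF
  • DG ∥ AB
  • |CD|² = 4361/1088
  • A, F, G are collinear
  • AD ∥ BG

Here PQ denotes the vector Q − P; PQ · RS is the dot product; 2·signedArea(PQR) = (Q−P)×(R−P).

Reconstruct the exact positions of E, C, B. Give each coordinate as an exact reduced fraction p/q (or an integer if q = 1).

B = (-133/17, -39/17)
C = (-325/34, -491/136)
E = (-172/17, -355/68)

1. E_x = -172/17  [E divides DG with DE:EG = 3/4:1/4]
2. E_y = -355/68  [E divides DG with DE:EG = 3/4:1/4]
   → E = (-172/17, -355/68)
3. C_x = -325/34  [C is the midpoint of AE]
4. C_y = -491/136  [C is the midpoint of AE]
   → C = (-325/34, -491/136)
5. B_x = -133/17  [AD ∥ BG ∩ DG ∥ AB]
6. B_y = -39/17  [AD ∥ BG ∩ DG ∥ AB]
   → B = (-133/17, -39/17)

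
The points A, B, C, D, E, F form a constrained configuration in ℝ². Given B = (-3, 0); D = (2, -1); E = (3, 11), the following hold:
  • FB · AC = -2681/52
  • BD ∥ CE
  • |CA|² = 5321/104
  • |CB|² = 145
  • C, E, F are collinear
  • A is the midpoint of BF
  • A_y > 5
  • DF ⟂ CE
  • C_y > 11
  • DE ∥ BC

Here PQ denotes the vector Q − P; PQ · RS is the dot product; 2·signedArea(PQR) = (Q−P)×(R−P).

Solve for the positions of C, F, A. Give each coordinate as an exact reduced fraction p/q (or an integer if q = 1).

1. C_x = -2  [BD ∥ CE ∩ DE ∥ BC]
2. C_y = 12  [BD ∥ CE ∩ DE ∥ BC]
   → C = (-2, 12)
3. F_x = 113/26  [C, E, F are collinear ∩ DF ⟂ CE]
4. F_y = 279/26  [C, E, F are collinear ∩ DF ⟂ CE]
   → F = (113/26, 279/26)
5. A_x = 35/52  [A is the midpoint of BF]
6. A_y = 279/52  [A is the midpoint of BF]
   → A = (35/52, 279/52)

A = (35/52, 279/52)
C = (-2, 12)
F = (113/26, 279/26)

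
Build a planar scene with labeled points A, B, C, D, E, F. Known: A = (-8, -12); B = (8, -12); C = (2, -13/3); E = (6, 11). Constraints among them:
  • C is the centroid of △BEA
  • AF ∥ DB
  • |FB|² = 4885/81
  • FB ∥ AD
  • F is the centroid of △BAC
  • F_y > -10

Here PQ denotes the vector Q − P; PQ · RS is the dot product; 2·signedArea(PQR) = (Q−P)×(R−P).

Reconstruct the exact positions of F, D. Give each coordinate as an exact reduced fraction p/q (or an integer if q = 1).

1. F_x = 2/3  [F is the centroid of △BAC]
2. F_y = -85/9  [F is the centroid of △BAC]
   → F = (2/3, -85/9)
3. D_x = -2/3  [AF ∥ DB ∩ FB ∥ AD]
4. D_y = -131/9  [AF ∥ DB ∩ FB ∥ AD]
   → D = (-2/3, -131/9)

D = (-2/3, -131/9)
F = (2/3, -85/9)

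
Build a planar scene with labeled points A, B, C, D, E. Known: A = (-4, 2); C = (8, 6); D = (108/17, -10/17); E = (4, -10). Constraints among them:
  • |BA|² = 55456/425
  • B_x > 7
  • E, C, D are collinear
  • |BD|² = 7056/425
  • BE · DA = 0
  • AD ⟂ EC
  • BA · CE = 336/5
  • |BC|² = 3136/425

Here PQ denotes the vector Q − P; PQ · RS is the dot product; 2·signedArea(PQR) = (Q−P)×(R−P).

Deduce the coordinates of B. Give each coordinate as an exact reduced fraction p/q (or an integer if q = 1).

1. B_x = 624/85  [BE · DA = 0 ∩ BA · CE = 336/5]
2. B_y = 286/85  [BE · DA = 0 ∩ BA · CE = 336/5]
   → B = (624/85, 286/85)

B = (624/85, 286/85)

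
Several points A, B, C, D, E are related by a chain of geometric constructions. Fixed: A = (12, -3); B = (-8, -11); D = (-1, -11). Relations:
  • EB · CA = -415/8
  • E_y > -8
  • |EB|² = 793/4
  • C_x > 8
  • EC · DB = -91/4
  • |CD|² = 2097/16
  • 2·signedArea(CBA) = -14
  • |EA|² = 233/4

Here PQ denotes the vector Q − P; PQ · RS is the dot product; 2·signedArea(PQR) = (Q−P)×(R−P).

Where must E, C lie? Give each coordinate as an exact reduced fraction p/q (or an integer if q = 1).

1. C_x = 35/4  [line -8·x + 20·y + 170 = 0 ∩ |CD|² = 2097/16]
2. C_y = -5  [line -8·x + 20·y + 170 = 0 ∩ |CD|² = 2097/16]
   → C = (35/4, -5)
3. E_x = 11/2  [EC · DB = -91/4 ∩ EB · CA = -415/8]
4. E_y = -7  [EC · DB = -91/4 ∩ EB · CA = -415/8]
   → E = (11/2, -7)

C = (35/4, -5)
E = (11/2, -7)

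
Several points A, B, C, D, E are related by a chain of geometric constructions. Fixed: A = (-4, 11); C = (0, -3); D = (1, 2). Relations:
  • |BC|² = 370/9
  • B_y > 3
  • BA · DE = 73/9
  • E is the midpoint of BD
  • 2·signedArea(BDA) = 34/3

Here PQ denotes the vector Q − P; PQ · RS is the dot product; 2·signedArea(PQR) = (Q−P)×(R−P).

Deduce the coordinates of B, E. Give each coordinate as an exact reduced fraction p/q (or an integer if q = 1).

B = (-1, 10/3)
E = (0, 8/3)

1. B_x = -1  [line -9·x + -5·y + 23/3 = 0 ∩ |BC|² = 370/9]
2. B_y = 10/3  [line -9·x + -5·y + 23/3 = 0 ∩ |BC|² = 370/9]
   → B = (-1, 10/3)
3. E_x = 0  [E is the midpoint of BD]
4. E_y = 8/3  [E is the midpoint of BD]
   → E = (0, 8/3)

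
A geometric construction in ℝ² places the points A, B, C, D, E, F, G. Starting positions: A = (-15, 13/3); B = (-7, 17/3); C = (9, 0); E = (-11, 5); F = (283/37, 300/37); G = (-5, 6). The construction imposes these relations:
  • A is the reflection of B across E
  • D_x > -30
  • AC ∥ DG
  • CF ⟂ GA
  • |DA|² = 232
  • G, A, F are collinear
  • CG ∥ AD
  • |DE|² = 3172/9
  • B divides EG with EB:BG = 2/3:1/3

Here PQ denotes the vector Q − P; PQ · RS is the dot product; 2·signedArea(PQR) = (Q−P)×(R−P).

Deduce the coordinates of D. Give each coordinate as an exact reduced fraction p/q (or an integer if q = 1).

D = (-29, 31/3)

1. D_x = -29  [AC ∥ DG ∩ CG ∥ AD]
2. D_y = 31/3  [AC ∥ DG ∩ CG ∥ AD]
   → D = (-29, 31/3)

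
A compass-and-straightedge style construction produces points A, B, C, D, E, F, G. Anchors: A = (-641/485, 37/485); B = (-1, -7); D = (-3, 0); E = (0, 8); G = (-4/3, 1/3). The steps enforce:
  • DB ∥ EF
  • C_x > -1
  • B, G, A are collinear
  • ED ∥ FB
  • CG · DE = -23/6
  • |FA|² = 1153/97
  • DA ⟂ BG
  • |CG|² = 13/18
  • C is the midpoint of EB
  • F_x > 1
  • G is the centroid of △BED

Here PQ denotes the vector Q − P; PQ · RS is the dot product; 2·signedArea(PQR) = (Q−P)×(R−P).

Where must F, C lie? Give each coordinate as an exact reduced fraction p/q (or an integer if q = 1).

C = (-1/2, 1/2)
F = (2, 1)

1. F_x = 2  [ED ∥ FB ∩ DB ∥ EF]
2. F_y = 1  [ED ∥ FB ∩ DB ∥ EF]
   → F = (2, 1)
3. C_x = -1/2  [C is the midpoint of EB]
4. C_y = 1/2  [C is the midpoint of EB]
   → C = (-1/2, 1/2)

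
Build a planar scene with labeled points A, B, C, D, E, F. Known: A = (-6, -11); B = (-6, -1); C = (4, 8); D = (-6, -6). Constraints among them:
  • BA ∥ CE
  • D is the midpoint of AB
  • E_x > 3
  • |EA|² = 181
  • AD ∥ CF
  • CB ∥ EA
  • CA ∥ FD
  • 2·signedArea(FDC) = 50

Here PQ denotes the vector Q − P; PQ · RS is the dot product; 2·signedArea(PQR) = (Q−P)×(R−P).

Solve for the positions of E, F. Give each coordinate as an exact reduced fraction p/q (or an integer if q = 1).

1. E_x = 4  [CB ∥ EA ∩ BA ∥ CE]
2. E_y = -2  [CB ∥ EA ∩ BA ∥ CE]
   → E = (4, -2)
3. F_x = 4  [CA ∥ FD ∩ AD ∥ CF]
4. F_y = 13  [CA ∥ FD ∩ AD ∥ CF]
   → F = (4, 13)

E = (4, -2)
F = (4, 13)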